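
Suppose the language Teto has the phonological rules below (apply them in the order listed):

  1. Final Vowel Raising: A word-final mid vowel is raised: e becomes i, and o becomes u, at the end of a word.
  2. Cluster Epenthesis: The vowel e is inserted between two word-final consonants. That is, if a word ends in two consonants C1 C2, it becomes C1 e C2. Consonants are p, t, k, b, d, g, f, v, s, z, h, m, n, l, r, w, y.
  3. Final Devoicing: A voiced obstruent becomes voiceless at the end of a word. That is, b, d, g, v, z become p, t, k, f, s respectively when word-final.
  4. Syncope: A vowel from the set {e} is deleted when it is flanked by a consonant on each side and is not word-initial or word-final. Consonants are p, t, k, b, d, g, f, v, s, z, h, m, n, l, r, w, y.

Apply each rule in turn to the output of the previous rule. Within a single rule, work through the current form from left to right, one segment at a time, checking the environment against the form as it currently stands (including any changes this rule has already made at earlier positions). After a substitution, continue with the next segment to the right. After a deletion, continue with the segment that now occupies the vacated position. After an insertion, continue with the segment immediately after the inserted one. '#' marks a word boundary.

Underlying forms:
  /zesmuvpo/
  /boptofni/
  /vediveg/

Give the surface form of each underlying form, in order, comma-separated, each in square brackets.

/zesmuvpo/:
  1 Final Vowel Raising: [zesmuvpo] → [zesmuvpu]
  2 Cluster Epenthesis: no change — [zesmuvpu]
  3 Final Devoicing: no change — [zesmuvpu]
  4 Syncope: [zesmuvpu] → [zsmuvpu]
/boptofni/:
  1 Final Vowel Raising: no change — [boptofni]
  2 Cluster Epenthesis: no change — [boptofni]
  3 Final Devoicing: no change — [boptofni]
  4 Syncope: no change — [boptofni]
/vediveg/:
  1 Final Vowel Raising: no change — [vediveg]
  2 Cluster Epenthesis: no change — [vediveg]
  3 Final Devoicing: [vediveg] → [vedivek]
  4 Syncope: [vedivek] → [vdivk]

[zsmuvpu], [boptofni], [vdivk]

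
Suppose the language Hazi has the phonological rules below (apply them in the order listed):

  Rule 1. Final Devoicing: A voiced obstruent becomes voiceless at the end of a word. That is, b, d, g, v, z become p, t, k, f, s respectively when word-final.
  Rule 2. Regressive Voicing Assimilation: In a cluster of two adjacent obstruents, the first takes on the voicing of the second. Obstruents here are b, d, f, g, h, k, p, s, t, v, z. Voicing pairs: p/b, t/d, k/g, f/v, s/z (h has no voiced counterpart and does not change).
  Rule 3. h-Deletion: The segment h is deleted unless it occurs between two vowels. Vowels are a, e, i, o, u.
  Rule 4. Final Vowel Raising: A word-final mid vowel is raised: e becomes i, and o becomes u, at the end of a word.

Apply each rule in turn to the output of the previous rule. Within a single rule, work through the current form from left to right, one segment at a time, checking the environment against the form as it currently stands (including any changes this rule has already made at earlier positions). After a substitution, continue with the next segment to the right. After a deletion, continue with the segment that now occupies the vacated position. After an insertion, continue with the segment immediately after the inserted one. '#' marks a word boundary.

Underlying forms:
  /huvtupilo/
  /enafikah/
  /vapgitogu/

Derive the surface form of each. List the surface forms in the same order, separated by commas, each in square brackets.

/huvtupilo/:
  Rule 1 Final Devoicing: no change — [huvtupilo]
  Rule 2 Regressive Voicing Assimilation: [huvtupilo] → [huftupilo]
  Rule 3 h-Deletion: [huftupilo] → [uftupilo]
  Rule 4 Final Vowel Raising: [uftupilo] → [uftupilu]
/enafikah/:
  Rule 1 Final Devoicing: no change — [enafikah]
  Rule 2 Regressive Voicing Assimilation: no change — [enafikah]
  Rule 3 h-Deletion: [enafikah] → [enafika]
  Rule 4 Final Vowel Raising: no change — [enafika]
/vapgitogu/:
  Rule 1 Final Devoicing: no change — [vapgitogu]
  Rule 2 Regressive Voicing Assimilation: [vapgitogu] → [vabgitogu]
  Rule 3 h-Deletion: no change — [vabgitogu]
  Rule 4 Final Vowel Raising: no change — [vabgitogu]

[uftupilu], [enafika], [vabgitogu]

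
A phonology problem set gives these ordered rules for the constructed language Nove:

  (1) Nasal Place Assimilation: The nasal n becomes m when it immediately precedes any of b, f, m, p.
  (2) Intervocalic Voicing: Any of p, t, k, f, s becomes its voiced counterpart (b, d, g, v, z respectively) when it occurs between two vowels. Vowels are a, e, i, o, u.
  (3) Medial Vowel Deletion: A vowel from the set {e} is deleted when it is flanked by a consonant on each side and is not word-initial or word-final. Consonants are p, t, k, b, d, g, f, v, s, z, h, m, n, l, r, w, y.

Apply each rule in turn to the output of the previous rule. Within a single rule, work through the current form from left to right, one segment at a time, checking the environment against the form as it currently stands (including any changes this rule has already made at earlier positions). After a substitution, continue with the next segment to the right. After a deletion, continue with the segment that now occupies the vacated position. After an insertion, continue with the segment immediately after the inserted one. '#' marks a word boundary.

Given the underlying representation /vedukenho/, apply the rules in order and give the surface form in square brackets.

[vdugnho]

(1) Nasal Place Assimilation: no change — [vedukenho]
(2) Intervocalic Voicing: [vedukenho] → [vedugenho]
(3) Medial Vowel Deletion: [vedugenho] → [vdugnho]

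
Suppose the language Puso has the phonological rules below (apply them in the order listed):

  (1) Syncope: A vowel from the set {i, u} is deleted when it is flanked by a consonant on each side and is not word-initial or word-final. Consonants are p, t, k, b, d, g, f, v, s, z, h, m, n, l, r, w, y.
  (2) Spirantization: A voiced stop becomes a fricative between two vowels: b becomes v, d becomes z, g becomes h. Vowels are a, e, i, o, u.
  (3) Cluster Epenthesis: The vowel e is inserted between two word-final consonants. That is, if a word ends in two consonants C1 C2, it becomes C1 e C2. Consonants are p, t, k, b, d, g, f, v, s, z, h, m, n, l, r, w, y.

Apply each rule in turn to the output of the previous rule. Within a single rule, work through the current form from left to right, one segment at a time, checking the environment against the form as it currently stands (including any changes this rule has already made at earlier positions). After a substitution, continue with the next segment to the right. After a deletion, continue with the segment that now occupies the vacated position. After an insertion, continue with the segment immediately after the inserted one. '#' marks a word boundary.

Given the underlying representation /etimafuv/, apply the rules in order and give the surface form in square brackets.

[etmafev]

(1) Syncope: [etimafuv] → [etmafv]
(2) Spirantization: no change — [etmafv]
(3) Cluster Epenthesis: [etmafv] → [etmafev]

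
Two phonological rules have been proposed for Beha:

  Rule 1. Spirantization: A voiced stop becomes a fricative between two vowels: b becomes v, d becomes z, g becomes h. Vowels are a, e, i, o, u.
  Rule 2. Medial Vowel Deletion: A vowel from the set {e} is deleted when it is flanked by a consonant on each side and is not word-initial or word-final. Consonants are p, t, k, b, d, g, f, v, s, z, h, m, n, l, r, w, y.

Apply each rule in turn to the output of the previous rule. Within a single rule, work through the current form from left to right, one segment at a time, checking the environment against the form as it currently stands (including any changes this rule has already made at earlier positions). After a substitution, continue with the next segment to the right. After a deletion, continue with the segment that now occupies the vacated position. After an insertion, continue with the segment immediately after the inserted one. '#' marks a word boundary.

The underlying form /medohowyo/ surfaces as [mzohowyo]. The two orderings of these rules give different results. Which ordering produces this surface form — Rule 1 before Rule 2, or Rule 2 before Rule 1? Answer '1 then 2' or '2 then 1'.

Order 1 then 2:
  1 Spirantization: [medohowyo] → [mezohowyo]
  2 Medial Vowel Deletion: [mezohowyo] → [mzohowyo]
  result: [mzohowyo]
Order 2 then 1:
  2 Medial Vowel Deletion: [medohowyo] → [mdohowyo]
  1 Spirantization: no change — [mdohowyo]
  result: [mdohowyo]

1 then 2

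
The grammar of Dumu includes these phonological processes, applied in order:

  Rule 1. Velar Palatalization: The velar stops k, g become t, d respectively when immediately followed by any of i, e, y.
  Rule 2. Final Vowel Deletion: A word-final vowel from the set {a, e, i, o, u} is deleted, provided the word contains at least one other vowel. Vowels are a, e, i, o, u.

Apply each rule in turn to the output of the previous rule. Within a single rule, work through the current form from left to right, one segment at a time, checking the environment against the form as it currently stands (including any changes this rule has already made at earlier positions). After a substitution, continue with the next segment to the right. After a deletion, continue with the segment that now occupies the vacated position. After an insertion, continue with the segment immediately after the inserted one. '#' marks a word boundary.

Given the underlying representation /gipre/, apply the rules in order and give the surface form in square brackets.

[dipr]

Rule 1 Velar Palatalization: [gipre] → [dipre]
Rule 2 Final Vowel Deletion: [dipre] → [dipr]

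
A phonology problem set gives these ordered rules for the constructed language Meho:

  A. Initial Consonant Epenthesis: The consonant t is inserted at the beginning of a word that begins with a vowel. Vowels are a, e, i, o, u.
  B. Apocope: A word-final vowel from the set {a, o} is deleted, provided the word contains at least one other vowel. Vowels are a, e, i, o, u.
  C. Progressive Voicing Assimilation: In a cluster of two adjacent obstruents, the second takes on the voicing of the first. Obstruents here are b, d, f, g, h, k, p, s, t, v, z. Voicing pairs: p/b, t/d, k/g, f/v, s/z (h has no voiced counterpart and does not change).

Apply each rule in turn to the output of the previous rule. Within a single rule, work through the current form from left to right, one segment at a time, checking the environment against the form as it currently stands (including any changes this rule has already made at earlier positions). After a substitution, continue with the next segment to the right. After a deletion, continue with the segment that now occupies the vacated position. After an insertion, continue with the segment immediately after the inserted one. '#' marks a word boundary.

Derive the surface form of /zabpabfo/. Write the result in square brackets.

A Initial Consonant Epenthesis: no change — [zabpabfo]
B Apocope: [zabpabfo] → [zabpabf]
C Progressive Voicing Assimilation: [zabpabf] → [zabbabv]

[zabbabv]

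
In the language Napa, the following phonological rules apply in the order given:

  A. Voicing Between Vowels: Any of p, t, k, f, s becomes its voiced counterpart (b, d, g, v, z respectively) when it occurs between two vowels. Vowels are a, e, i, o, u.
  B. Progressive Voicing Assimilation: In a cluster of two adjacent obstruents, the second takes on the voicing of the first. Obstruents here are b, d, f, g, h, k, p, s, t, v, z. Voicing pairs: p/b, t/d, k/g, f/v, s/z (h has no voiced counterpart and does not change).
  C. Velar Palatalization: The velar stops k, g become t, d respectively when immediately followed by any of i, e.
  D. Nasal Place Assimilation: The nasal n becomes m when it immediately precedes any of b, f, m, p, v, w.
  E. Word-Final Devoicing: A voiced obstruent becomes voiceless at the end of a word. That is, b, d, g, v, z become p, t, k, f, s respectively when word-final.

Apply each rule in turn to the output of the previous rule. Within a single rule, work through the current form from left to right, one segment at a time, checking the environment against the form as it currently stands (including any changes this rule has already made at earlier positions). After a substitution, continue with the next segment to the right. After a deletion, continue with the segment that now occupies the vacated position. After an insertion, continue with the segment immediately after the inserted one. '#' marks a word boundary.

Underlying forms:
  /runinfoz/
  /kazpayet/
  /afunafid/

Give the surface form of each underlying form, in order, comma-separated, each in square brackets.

[runimfos], [kazbayet], [avunavit]

/runinfoz/:
  A Voicing Between Vowels: no change — [runinfoz]
  B Progressive Voicing Assimilation: no change — [runinfoz]
  C Velar Palatalization: no change — [runinfoz]
  D Nasal Place Assimilation: [runinfoz] → [runimfoz]
  E Word-Final Devoicing: [runimfoz] → [runimfos]
/kazpayet/:
  A Voicing Between Vowels: no change — [kazpayet]
  B Progressive Voicing Assimilation: [kazpayet] → [kazbayet]
  C Velar Palatalization: no change — [kazbayet]
  D Nasal Place Assimilation: no change — [kazbayet]
  E Word-Final Devoicing: no change — [kazbayet]
/afunafid/:
  A Voicing Between Vowels: [afunafid] → [avunavid]
  B Progressive Voicing Assimilation: no change — [avunavid]
  C Velar Palatalization: no change — [avunavid]
  D Nasal Place Assimilation: no change — [avunavid]
  E Word-Final Devoicing: [avunavid] → [avunavit]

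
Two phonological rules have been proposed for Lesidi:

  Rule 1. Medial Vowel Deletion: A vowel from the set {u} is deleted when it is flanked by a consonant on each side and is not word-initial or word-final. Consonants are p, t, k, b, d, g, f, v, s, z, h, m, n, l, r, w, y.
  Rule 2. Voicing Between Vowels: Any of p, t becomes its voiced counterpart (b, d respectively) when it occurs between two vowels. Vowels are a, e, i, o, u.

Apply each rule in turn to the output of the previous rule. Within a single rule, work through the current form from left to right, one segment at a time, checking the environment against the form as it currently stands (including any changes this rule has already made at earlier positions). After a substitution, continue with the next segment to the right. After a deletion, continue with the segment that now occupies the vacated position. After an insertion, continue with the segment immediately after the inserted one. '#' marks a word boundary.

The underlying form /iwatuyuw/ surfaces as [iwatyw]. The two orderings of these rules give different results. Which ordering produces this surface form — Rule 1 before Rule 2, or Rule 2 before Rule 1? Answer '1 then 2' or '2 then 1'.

1 then 2

Order 1 then 2:
  1 Medial Vowel Deletion: [iwatuyuw] → [iwatyw]
  2 Voicing Between Vowels: no change — [iwatyw]
  result: [iwatyw]
Order 2 then 1:
  2 Voicing Between Vowels: [iwatuyuw] → [iwaduyuw]
  1 Medial Vowel Deletion: [iwaduyuw] → [iwadyw]
  result: [iwadyw]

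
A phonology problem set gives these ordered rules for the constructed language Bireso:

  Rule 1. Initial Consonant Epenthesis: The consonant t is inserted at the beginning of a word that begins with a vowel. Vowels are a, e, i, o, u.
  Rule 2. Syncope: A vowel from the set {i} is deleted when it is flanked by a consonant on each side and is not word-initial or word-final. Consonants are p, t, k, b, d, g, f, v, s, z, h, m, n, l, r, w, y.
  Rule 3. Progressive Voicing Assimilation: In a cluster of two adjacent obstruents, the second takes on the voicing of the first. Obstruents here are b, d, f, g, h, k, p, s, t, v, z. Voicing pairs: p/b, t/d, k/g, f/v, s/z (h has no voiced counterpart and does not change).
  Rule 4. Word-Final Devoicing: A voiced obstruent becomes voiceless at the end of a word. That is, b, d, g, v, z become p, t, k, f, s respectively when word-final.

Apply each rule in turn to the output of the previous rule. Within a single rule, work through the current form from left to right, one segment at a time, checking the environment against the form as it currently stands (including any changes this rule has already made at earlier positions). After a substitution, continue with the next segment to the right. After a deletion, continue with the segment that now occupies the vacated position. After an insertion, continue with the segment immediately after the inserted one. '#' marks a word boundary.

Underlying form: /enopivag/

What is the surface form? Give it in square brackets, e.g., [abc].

[tenopfak]

Rule 1 Initial Consonant Epenthesis: [enopivag] → [tenopivag]
Rule 2 Syncope: [tenopivag] → [tenopvag]
Rule 3 Progressive Voicing Assimilation: [tenopvag] → [tenopfag]
Rule 4 Word-Final Devoicing: [tenopfag] → [tenopfak]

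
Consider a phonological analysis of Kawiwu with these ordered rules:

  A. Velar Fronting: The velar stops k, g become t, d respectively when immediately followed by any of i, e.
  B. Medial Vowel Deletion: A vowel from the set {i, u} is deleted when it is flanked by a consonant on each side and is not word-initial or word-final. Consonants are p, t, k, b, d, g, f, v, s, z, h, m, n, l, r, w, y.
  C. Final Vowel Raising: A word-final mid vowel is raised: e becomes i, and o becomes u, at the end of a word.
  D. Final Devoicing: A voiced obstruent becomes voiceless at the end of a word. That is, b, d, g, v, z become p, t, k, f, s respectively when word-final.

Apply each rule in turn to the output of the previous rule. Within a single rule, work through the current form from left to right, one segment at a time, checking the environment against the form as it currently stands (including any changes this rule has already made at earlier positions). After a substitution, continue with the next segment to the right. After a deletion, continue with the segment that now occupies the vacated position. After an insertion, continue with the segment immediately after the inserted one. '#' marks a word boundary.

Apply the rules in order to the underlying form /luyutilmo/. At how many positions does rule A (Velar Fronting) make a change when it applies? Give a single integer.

0

A Velar Fronting: no change — [luyutilmo]
B Medial Vowel Deletion: [luyutilmo] → [lytlmo]
C Final Vowel Raising: [lytlmo] → [lytlmu]
D Final Devoicing: no change — [lytlmu]
Rule A changed 0 position(s).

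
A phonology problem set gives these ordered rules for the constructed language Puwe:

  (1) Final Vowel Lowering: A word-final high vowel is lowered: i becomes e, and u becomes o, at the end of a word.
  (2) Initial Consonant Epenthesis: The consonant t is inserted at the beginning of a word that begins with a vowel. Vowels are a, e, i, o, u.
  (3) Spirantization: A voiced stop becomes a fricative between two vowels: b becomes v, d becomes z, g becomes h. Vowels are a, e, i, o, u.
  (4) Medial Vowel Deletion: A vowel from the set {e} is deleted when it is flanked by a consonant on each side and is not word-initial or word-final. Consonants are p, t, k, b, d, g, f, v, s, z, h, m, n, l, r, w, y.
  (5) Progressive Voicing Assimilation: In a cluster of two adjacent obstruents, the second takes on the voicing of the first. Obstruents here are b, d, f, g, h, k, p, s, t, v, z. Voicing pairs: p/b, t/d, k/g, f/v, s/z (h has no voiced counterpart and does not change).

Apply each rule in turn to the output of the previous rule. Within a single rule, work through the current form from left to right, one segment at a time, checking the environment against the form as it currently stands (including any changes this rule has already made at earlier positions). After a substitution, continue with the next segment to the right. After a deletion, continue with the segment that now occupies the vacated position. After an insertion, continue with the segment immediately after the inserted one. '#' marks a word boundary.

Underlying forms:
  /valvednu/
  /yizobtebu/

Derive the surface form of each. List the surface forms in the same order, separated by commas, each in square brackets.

/valvednu/:
  (1) Final Vowel Lowering: [valvednu] → [valvedno]
  (2) Initial Consonant Epenthesis: no change — [valvedno]
  (3) Spirantization: no change — [valvedno]
  (4) Medial Vowel Deletion: [valvedno] → [valvdno]
  (5) Progressive Voicing Assimilation: no change — [valvdno]
/yizobtebu/:
  (1) Final Vowel Lowering: [yizobtebu] → [yizobtebo]
  (2) Initial Consonant Epenthesis: no change — [yizobtebo]
  (3) Spirantization: [yizobtebo] → [yizobtevo]
  (4) Medial Vowel Deletion: [yizobtevo] → [yizobtvo]
  (5) Progressive Voicing Assimilation: [yizobtvo] → [yizobdvo]

[valvdno], [yizobdvo]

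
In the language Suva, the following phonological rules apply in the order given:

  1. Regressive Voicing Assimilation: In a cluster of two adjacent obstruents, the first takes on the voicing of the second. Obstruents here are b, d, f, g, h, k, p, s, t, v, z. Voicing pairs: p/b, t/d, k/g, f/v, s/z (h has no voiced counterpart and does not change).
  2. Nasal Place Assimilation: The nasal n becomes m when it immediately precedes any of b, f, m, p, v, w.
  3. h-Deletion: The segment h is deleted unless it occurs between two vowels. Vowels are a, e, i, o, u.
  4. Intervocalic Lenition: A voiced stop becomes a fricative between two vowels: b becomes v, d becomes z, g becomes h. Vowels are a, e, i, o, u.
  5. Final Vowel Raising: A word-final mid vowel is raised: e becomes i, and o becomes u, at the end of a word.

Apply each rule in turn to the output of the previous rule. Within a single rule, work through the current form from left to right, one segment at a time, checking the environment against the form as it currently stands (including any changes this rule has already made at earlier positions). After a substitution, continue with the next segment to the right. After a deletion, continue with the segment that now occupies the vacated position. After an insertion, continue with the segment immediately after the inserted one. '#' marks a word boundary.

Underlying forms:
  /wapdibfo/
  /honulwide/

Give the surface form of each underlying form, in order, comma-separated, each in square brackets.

[wabdipfu], [onulwizi]

/wapdibfo/:
  1 Regressive Voicing Assimilation: [wapdibfo] → [wabdipfo]
  2 Nasal Place Assimilation: no change — [wabdipfo]
  3 h-Deletion: no change — [wabdipfo]
  4 Intervocalic Lenition: no change — [wabdipfo]
  5 Final Vowel Raising: [wabdipfo] → [wabdipfu]
/honulwide/:
  1 Regressive Voicing Assimilation: no change — [honulwide]
  2 Nasal Place Assimilation: no change — [honulwide]
  3 h-Deletion: [honulwide] → [onulwide]
  4 Intervocalic Lenition: [onulwide] → [onulwize]
  5 Final Vowel Raising: [onulwize] → [onulwizi]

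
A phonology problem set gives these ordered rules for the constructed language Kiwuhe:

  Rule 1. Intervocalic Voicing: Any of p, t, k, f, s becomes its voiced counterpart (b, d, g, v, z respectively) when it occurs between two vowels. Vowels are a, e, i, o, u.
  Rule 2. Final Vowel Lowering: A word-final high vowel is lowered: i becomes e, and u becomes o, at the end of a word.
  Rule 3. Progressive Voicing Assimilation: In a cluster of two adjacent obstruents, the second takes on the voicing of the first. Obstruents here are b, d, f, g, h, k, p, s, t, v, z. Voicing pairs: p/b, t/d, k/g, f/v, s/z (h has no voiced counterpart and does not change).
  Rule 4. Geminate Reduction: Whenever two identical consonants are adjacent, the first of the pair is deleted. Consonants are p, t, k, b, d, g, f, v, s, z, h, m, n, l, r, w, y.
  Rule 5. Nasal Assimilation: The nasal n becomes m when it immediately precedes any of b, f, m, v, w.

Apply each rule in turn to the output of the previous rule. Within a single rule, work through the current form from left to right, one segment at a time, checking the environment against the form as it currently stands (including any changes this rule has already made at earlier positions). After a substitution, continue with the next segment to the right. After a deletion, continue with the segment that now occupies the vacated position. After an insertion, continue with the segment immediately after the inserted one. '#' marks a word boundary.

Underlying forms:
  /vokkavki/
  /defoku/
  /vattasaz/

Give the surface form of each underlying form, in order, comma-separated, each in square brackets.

[vokavge], [devogo], [vatazaz]

/vokkavki/:
  Rule 1 Intervocalic Voicing: no change — [vokkavki]
  Rule 2 Final Vowel Lowering: [vokkavki] → [vokkavke]
  Rule 3 Progressive Voicing Assimilation: [vokkavke] → [vokkavge]
  Rule 4 Geminate Reduction: [vokkavge] → [vokavge]
  Rule 5 Nasal Assimilation: no change — [vokavge]
/defoku/:
  Rule 1 Intervocalic Voicing: [defoku] → [devogu]
  Rule 2 Final Vowel Lowering: [devogu] → [devogo]
  Rule 3 Progressive Voicing Assimilation: no change — [devogo]
  Rule 4 Geminate Reduction: no change — [devogo]
  Rule 5 Nasal Assimilation: no change — [devogo]
/vattasaz/:
  Rule 1 Intervocalic Voicing: [vattasaz] → [vattazaz]
  Rule 2 Final Vowel Lowering: no change — [vattazaz]
  Rule 3 Progressive Voicing Assimilation: no change — [vattazaz]
  Rule 4 Geminate Reduction: [vattazaz] → [vatazaz]
  Rule 5 Nasal Assimilation: no change — [vatazaz]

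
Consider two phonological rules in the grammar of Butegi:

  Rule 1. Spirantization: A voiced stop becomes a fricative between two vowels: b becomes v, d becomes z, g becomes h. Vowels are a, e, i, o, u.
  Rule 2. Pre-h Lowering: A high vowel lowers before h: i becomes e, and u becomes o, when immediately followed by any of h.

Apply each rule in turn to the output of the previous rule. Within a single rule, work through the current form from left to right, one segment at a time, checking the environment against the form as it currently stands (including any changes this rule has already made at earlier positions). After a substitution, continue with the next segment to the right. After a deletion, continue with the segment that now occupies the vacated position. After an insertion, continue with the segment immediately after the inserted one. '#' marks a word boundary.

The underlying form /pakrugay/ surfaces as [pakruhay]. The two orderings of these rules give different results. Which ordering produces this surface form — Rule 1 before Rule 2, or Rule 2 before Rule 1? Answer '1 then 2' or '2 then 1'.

Order 1 then 2:
  1 Spirantization: [pakrugay] → [pakruhay]
  2 Pre-h Lowering: [pakruhay] → [pakrohay]
  result: [pakrohay]
Order 2 then 1:
  2 Pre-h Lowering: no change — [pakrugay]
  1 Spirantization: [pakrugay] → [pakruhay]
  result: [pakruhay]

2 then 1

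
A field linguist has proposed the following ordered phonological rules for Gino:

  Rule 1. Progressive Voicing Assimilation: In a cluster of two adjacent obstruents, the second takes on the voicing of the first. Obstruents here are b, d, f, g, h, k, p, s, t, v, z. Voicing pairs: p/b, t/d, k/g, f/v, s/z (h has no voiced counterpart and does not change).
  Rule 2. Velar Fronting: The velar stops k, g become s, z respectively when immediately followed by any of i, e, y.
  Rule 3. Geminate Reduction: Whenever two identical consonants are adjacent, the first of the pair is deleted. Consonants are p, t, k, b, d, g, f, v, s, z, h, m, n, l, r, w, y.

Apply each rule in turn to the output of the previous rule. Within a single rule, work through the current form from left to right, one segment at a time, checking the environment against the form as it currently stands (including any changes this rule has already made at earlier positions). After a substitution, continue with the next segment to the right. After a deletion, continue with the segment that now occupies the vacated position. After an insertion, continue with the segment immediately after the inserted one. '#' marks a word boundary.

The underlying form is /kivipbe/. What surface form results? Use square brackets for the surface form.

Rule 1 Progressive Voicing Assimilation: [kivipbe] → [kivippe]
Rule 2 Velar Fronting: [kivippe] → [sivippe]
Rule 3 Geminate Reduction: [sivippe] → [sivipe]

[sivipe]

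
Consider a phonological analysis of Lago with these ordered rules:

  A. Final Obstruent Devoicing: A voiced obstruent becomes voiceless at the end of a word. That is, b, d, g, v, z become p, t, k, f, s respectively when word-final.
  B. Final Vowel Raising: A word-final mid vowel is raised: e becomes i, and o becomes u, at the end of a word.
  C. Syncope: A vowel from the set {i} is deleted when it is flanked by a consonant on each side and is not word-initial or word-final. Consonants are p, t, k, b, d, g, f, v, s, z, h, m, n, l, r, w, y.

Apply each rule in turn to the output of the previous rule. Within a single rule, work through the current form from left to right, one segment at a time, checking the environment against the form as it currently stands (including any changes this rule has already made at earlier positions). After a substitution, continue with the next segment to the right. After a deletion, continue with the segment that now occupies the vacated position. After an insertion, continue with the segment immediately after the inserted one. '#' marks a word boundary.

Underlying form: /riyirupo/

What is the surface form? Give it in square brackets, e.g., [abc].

[ryrupu]

A Final Obstruent Devoicing: no change — [riyirupo]
B Final Vowel Raising: [riyirupo] → [riyirupu]
C Syncope: [riyirupu] → [ryrupu]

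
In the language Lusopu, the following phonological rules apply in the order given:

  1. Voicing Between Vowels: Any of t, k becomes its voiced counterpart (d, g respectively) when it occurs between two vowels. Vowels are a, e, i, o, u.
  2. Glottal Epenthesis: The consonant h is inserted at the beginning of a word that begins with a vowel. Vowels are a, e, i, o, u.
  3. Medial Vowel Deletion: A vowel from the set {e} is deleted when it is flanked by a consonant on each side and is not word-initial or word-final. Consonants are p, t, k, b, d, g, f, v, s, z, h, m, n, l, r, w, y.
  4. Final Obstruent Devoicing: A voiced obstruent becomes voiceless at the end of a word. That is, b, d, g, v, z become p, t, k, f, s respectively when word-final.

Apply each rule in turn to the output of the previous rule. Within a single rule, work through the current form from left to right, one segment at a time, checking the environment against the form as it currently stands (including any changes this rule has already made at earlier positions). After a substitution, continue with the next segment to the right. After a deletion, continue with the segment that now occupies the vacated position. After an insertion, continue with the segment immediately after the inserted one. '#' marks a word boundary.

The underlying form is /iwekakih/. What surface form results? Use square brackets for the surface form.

[hiwgagih]

1 Voicing Between Vowels: [iwekakih] → [iwegagih]
2 Glottal Epenthesis: [iwegagih] → [hiwegagih]
3 Medial Vowel Deletion: [hiwegagih] → [hiwgagih]
4 Final Obstruent Devoicing: no change — [hiwgagih]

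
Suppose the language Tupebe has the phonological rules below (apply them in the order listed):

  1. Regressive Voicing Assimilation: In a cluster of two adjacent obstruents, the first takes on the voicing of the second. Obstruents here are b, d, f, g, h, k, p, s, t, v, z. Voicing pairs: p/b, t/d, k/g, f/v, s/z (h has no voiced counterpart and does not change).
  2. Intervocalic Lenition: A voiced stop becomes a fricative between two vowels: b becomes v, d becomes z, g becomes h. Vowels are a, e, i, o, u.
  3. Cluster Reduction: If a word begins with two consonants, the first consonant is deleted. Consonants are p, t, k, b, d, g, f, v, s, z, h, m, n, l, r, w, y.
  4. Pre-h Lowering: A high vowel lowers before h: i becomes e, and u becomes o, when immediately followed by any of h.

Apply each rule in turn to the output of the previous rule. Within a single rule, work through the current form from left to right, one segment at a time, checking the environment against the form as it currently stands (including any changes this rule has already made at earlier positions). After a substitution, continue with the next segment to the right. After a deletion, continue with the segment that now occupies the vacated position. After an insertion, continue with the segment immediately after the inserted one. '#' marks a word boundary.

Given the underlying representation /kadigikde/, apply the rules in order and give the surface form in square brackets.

[kazehigde]

1 Regressive Voicing Assimilation: [kadigikde] → [kadigigde]
2 Intervocalic Lenition: [kadigigde] → [kazihigde]
3 Cluster Reduction: no change — [kazihigde]
4 Pre-h Lowering: [kazihigde] → [kazehigde]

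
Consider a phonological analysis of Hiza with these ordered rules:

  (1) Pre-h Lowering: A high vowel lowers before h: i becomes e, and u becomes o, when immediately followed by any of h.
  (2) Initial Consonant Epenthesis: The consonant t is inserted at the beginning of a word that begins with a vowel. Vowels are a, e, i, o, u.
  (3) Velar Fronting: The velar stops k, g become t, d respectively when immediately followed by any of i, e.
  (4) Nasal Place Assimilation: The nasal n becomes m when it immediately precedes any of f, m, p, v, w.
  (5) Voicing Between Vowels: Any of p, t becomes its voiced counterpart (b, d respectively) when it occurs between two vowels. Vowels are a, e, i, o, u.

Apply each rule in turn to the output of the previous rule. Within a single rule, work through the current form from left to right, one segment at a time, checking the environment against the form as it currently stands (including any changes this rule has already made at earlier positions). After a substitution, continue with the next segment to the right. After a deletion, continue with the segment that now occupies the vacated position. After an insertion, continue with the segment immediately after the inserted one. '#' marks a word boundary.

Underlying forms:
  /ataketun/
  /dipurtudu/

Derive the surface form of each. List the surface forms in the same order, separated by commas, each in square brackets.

[tadadedun], [diburtudu]

/ataketun/:
  (1) Pre-h Lowering: no change — [ataketun]
  (2) Initial Consonant Epenthesis: [ataketun] → [tataketun]
  (3) Velar Fronting: [tataketun] → [tatatetun]
  (4) Nasal Place Assimilation: no change — [tatatetun]
  (5) Voicing Between Vowels: [tatatetun] → [tadadedun]
/dipurtudu/:
  (1) Pre-h Lowering: no change — [dipurtudu]
  (2) Initial Consonant Epenthesis: no change — [dipurtudu]
  (3) Velar Fronting: no change — [dipurtudu]
  (4) Nasal Place Assimilation: no change — [dipurtudu]
  (5) Voicing Between Vowels: [dipurtudu] → [diburtudu]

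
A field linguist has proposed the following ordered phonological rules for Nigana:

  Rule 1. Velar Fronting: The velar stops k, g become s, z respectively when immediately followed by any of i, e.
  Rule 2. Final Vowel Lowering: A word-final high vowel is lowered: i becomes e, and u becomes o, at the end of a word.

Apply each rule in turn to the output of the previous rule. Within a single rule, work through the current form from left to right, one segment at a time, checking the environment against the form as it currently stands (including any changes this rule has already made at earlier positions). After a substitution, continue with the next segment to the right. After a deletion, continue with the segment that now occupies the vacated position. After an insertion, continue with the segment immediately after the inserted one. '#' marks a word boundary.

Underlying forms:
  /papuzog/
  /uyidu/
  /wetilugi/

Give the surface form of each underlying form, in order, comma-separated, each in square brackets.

[papuzog], [uyido], [wetiluze]

/papuzog/:
  Rule 1 Velar Fronting: no change — [papuzog]
  Rule 2 Final Vowel Lowering: no change — [papuzog]
/uyidu/:
  Rule 1 Velar Fronting: no change — [uyidu]
  Rule 2 Final Vowel Lowering: [uyidu] → [uyido]
/wetilugi/:
  Rule 1 Velar Fronting: [wetilugi] → [wetiluzi]
  Rule 2 Final Vowel Lowering: [wetiluzi] → [wetiluze]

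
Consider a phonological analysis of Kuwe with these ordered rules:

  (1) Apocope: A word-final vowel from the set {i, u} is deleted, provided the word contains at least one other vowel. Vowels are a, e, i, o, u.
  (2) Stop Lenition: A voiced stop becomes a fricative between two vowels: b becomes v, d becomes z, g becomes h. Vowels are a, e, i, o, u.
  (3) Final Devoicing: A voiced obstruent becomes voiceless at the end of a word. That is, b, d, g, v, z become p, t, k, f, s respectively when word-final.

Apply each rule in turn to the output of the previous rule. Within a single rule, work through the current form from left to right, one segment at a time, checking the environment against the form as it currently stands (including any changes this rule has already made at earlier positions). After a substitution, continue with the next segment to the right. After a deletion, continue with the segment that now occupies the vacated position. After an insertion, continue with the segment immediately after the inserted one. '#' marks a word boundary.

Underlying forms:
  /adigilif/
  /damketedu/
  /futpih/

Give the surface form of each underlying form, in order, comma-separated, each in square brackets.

/adigilif/:
  (1) Apocope: no change — [adigilif]
  (2) Stop Lenition: [adigilif] → [azihilif]
  (3) Final Devoicing: no change — [azihilif]
/damketedu/:
  (1) Apocope: [damketedu] → [damketed]
  (2) Stop Lenition: no change — [damketed]
  (3) Final Devoicing: [damketed] → [damketet]
/futpih/:
  (1) Apocope: no change — [futpih]
  (2) Stop Lenition: no change — [futpih]
  (3) Final Devoicing: no change — [futpih]

[azihilif], [damketet], [futpih]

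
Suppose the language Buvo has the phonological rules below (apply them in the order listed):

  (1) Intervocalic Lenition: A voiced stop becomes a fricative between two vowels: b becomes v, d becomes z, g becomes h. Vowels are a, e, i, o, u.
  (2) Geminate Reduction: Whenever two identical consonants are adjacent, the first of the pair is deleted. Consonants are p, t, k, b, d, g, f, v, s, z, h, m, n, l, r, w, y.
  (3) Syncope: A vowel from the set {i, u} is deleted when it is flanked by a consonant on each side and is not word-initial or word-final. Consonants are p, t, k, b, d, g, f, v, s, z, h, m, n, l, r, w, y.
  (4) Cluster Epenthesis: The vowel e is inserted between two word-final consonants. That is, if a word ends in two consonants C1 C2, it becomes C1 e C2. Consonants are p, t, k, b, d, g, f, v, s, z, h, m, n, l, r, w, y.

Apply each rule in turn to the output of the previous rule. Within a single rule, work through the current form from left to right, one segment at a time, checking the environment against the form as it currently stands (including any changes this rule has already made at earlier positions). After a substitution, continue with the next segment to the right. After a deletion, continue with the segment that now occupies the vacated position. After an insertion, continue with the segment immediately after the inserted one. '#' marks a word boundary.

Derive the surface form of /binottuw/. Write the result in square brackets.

[bnotew]

(1) Intervocalic Lenition: no change — [binottuw]
(2) Geminate Reduction: [binottuw] → [binotuw]
(3) Syncope: [binotuw] → [bnotw]
(4) Cluster Epenthesis: [bnotw] → [bnotew]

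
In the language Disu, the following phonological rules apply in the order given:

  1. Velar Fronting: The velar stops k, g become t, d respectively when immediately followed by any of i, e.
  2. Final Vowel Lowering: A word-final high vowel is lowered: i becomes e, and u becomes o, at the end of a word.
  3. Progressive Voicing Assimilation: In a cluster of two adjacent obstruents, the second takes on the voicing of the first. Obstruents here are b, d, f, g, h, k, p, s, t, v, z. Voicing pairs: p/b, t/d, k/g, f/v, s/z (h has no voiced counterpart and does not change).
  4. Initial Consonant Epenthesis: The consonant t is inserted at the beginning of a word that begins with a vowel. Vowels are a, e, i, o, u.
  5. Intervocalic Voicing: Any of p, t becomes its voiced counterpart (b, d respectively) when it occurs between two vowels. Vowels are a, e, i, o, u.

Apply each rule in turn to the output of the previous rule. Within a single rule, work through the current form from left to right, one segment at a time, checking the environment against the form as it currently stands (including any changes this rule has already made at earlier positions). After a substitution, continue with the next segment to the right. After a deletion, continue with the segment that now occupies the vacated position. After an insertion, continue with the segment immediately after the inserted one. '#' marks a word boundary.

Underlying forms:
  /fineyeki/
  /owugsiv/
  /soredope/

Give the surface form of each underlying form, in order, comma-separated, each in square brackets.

[fineyede], [towugziv], [soredobe]

/fineyeki/:
  1 Velar Fronting: [fineyeki] → [fineyeti]
  2 Final Vowel Lowering: [fineyeti] → [fineyete]
  3 Progressive Voicing Assimilation: no change — [fineyete]
  4 Initial Consonant Epenthesis: no change — [fineyete]
  5 Intervocalic Voicing: [fineyete] → [fineyede]
/owugsiv/:
  1 Velar Fronting: no change — [owugsiv]
  2 Final Vowel Lowering: no change — [owugsiv]
  3 Progressive Voicing Assimilation: [owugsiv] → [owugziv]
  4 Initial Consonant Epenthesis: [owugziv] → [towugziv]
  5 Intervocalic Voicing: no change — [towugziv]
/soredope/:
  1 Velar Fronting: no change — [soredope]
  2 Final Vowel Lowering: no change — [soredope]
  3 Progressive Voicing Assimilation: no change — [soredope]
  4 Initial Consonant Epenthesis: no change — [soredope]
  5 Intervocalic Voicing: [soredope] → [soredobe]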